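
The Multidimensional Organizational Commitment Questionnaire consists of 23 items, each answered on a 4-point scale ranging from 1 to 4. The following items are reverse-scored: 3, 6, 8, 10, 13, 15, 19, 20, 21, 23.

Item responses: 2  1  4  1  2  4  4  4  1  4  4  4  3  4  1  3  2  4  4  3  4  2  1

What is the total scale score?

Reverse-coded items (on a 1–4 scale, reversed = 5 − raw):
  item 3: 5 − 4 = 1
  item 6: 5 − 4 = 1
  item 8: 5 − 4 = 1
  item 10: 5 − 4 = 1
  item 13: 5 − 3 = 2
  item 15: 5 − 1 = 4
  item 19: 5 − 4 = 1
  item 20: 5 − 3 = 2
  item 21: 5 − 4 = 1
  item 23: 5 − 1 = 4
Scored items: 2, 1, 1, 1, 2, 1, 4, 1, 1, 1, 4, 4, 2, 4, 4, 3, 2, 4, 1, 2, 1, 2, 4
Total = 2 + 1 + 1 + 1 + 2 + 1 + 4 + 1 + 1 + 1 + 4 + 4 + 2 + 4 + 4 + 3 + 2 + 4 + 1 + 2 + 1 + 2 + 4 = 52

52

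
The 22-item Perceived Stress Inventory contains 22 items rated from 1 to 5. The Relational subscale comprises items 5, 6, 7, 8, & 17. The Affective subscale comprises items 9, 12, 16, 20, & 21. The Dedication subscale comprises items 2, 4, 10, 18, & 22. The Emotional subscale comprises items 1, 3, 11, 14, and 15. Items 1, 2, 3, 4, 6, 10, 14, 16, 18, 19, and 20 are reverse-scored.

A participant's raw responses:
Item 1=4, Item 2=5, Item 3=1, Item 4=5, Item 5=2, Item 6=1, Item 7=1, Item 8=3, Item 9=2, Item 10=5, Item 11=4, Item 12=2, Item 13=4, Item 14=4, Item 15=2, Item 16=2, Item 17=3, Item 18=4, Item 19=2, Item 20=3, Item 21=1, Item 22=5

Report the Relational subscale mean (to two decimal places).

2.80

Relational items: 5, 6, 7, 8, 17.
Of these, item 6 is reverse-scored; reversed = (1+5) − raw = 6 − raw.
  item 5: 2
  item 6: 6 − 1 = 5
  item 7: 1
  item 8: 3
  item 17: 3
Sum = 2 + 5 + 1 + 3 + 3 = 14
Mean = 14 / 5 = 2.80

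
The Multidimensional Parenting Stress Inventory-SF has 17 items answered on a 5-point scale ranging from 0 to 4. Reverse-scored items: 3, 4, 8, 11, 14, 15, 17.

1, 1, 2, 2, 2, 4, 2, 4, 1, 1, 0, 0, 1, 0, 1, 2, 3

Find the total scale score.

Reversing items 3, 4, 8, 11, 14, 15, & 17 with 4 − raw:
Total = 1 + 1 + (4−2) + (4−2) + 2 + 4 + 2 + (4−4) + 1 + 1 + (4−0) + 0 + 1 + (4−0) + (4−1) + 2 + (4−3)
      = 1 + 1 + 2 + 2 + 2 + 4 + 2 + 0 + 1 + 1 + 4 + 0 + 1 + 4 + 3 + 2 + 1 = 31

31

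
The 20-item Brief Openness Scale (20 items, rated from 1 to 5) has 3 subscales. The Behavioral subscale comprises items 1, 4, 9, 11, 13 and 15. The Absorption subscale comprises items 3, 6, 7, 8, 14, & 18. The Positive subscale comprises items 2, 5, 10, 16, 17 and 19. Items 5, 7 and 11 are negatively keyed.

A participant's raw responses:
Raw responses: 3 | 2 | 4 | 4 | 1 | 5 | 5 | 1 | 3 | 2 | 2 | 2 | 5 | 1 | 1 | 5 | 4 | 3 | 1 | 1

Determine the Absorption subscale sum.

15

Absorption items: 3, 6, 7, 8, 14, 18.
Of these, item 7 is negatively keyed; reverse-coded value = 6 − response.
  item 3: 4
  item 6: 5
  item 7: 6 − 5 = 1
  item 8: 1
  item 14: 1
  item 18: 3
Sum = 4 + 5 + 1 + 1 + 1 + 3 = 15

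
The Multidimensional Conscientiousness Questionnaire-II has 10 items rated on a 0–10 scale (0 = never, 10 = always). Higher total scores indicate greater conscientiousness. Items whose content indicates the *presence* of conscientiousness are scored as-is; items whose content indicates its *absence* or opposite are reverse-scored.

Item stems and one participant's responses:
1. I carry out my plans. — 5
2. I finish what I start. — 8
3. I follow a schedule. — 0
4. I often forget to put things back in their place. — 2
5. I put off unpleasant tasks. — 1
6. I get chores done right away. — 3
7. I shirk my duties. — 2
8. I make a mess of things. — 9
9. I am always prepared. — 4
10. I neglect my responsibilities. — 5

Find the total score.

51

Items 4, 5, 7, 8, 10 describe the absence/opposite of conscientiousness → reverse-score.
reverse-coded value = 10 − response.
  item 1: 5
  item 2: 8
  item 3: 0
  item 4: 10 − 2 = 8
  item 5: 10 − 1 = 9
  item 6: 3
  item 7: 10 − 2 = 8
  item 8: 10 − 9 = 1
  item 9: 4
  item 10: 10 − 5 = 5
Total = 5 + 8 + 0 + 8 + 9 + 3 + 8 + 1 + 4 + 5 = 51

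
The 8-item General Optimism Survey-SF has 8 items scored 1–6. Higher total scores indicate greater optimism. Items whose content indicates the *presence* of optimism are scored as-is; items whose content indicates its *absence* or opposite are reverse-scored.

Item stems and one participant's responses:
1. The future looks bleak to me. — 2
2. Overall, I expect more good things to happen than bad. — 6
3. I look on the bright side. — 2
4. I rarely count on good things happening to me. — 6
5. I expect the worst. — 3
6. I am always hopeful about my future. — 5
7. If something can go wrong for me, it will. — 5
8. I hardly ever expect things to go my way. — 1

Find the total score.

Items 1, 4, 5, 7, 8 describe the absence/opposite of optimism → reverse-score.
reversed = (1+6) − raw = 7 − raw.
  item 1: 7 − 2 = 5
  item 2: 6
  item 3: 2
  item 4: 7 − 6 = 1
  item 5: 7 − 3 = 4
  item 6: 5
  item 7: 7 − 5 = 2
  item 8: 7 − 1 = 6
Total = 5 + 6 + 2 + 1 + 4 + 5 + 2 + 6 = 31

31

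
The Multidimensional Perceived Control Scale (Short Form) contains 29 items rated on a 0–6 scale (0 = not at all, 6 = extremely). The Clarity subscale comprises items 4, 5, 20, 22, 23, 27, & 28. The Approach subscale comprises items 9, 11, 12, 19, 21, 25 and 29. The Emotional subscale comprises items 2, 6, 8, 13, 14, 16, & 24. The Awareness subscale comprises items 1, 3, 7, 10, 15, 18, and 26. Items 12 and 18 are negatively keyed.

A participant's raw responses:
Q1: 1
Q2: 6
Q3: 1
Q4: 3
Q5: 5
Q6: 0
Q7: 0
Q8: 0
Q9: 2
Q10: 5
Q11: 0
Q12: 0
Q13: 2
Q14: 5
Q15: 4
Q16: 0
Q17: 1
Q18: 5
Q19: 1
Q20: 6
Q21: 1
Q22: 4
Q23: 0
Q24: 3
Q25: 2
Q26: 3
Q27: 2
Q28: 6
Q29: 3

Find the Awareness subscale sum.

15

Awareness items: 1, 3, 7, 10, 15, 18, 26.
Of these, item 18 is negatively keyed; on a 0–6 scale, reversed = 6 − raw.
  item 1: 1
  item 3: 1
  item 7: 0
  item 10: 5
  item 15: 4
  item 18: 6 − 5 = 1
  item 26: 3
Sum = 1 + 1 + 0 + 5 + 4 + 1 + 3 = 15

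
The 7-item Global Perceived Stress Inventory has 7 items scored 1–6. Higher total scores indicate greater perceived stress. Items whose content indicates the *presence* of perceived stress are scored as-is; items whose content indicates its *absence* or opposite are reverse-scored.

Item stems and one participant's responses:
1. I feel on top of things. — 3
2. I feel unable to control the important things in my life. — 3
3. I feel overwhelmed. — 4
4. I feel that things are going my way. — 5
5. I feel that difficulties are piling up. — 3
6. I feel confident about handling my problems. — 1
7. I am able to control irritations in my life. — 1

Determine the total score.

Items 1, 4, 6, 7 describe the absence/opposite of perceived stress → reverse-score.
reversed = (1+6) − raw = 7 − raw.
  item 1: 7 − 3 = 4
  item 2: 3
  item 3: 4
  item 4: 7 − 5 = 2
  item 5: 3
  item 6: 7 − 1 = 6
  item 7: 7 − 1 = 6
Total = 4 + 3 + 4 + 2 + 3 + 6 + 6 = 28

28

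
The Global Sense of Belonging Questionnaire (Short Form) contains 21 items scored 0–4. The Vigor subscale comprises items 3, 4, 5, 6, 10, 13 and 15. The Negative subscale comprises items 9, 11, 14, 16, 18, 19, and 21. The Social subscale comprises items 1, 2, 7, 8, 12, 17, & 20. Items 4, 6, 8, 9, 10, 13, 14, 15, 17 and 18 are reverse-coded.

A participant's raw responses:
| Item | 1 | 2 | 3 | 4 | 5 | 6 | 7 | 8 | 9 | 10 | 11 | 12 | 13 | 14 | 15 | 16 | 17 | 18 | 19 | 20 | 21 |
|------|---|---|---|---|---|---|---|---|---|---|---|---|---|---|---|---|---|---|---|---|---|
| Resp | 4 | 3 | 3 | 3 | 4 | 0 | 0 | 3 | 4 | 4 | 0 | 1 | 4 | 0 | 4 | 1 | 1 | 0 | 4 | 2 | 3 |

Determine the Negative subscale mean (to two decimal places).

Negative items: 9, 11, 14, 16, 18, 19, 21.
Of these, items 9, 14 and 18 are reverse-coded; reversed = (0+4) − raw = 4 − raw.
  item 9: 4 − 4 = 0
  item 11: 0
  item 14: 4 − 0 = 4
  item 16: 1
  item 18: 4 − 0 = 4
  item 19: 4
  item 21: 3
Sum = 0 + 0 + 4 + 1 + 4 + 4 + 3 = 16
Mean = 16 / 7 = 2.29

2.29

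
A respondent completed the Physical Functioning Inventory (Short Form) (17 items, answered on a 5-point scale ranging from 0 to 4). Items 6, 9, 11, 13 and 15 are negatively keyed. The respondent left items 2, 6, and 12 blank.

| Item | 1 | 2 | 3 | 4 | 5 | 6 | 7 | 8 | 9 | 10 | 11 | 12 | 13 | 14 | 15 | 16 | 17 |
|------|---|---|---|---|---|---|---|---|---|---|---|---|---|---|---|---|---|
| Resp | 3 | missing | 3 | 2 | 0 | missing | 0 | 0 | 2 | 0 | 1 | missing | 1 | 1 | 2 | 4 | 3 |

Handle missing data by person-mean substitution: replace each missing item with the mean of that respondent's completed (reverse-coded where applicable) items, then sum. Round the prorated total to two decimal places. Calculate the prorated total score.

Reverse-coded (on a 0–4 scale, reversed = 4 − raw):
  item 9: 4 − 2 = 2
  item 11: 4 − 1 = 3
  item 13: 4 − 1 = 3
  item 15: 4 − 2 = 2
Completed scored items (14 of 17): 3, 3, 2, 0, 0, 0, 2, 0, 3, 3, 1, 2, 4, 3; sum = 26.
Person mean = 26 / 14 ≈ 1.8571
Prorated total = (26 / 14) × 17 = 31.57 (to 2 dp)

31.57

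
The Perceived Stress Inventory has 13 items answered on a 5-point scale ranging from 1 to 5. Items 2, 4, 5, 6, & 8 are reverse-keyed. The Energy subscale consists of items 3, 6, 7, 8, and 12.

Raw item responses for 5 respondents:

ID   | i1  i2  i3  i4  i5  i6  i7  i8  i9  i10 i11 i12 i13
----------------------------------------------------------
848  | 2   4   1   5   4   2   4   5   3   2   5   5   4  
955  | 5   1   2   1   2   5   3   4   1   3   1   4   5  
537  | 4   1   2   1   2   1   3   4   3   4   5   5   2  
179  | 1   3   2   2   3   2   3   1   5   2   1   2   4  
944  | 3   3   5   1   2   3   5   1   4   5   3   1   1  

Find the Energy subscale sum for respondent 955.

Respondent 955 raw: 5, 1, 2, 1, 2, 5, 3, 4, 1, 3, 1, 4, 5.
Energy items: 3, 6, 7, 8, 12.
Reverse-coded (on a 1–5 scale, reversed = 6 − raw):
  item 3: 2
  item 6: 6 − 5 = 1
  item 7: 3
  item 8: 6 − 4 = 2
  item 12: 4
Sum = 2 + 1 + 3 + 2 + 4 = 12

12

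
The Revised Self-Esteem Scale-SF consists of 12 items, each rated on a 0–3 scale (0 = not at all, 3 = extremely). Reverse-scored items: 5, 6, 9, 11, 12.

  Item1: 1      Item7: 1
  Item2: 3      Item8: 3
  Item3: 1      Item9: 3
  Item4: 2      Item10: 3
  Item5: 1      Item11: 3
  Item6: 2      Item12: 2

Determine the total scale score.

18

Raw sum = 25. Reverse-scored items: 5, 6, 9, 11, 12; their raw sum = 11.
Each reversal replaces raw with 3 − raw, changing the total by 3 − 2·raw per item.
Total = 25 + 5·3 − 2·11 = 25 + 15 − 22 = 18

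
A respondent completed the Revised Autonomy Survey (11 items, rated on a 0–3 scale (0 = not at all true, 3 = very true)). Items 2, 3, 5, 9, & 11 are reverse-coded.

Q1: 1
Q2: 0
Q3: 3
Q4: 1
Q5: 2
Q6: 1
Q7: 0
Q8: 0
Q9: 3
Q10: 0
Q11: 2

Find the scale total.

Reversing items 2, 3, 5, 9, & 11 with 3 − raw:
Total = 1 + (3−0) + (3−3) + 1 + (3−2) + 1 + 0 + 0 + (3−3) + 0 + (3−2)
      = 1 + 3 + 0 + 1 + 1 + 1 + 0 + 0 + 0 + 0 + 1 = 8

8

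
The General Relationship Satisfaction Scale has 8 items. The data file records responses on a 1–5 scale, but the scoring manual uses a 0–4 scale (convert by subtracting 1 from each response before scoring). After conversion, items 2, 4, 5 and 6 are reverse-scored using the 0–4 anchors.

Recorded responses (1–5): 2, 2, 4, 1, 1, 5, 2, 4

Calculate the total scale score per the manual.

19

Convert to 0–4: 1, 1, 3, 0, 0, 4, 1, 3
Reverse-coded (reverse-coded value = 4 − response):
  item 2: 4 − 1 = 3
  item 4: 4 − 0 = 4
  item 5: 4 − 0 = 4
  item 6: 4 − 4 = 0
Scored: 1, 3, 3, 4, 4, 0, 1, 3
Total = 19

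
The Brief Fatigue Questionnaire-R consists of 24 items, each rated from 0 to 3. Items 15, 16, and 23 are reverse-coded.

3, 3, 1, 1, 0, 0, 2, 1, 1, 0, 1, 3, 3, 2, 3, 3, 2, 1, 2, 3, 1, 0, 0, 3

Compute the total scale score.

36

Reverse-coded items (on a 0–3 scale, reversed = 3 − raw):
  item 15: 3 − 3 = 0
  item 16: 3 − 3 = 0
  item 23: 3 − 0 = 3
Scored responses: 3, 3, 1, 1, 0, 0, 2, 1, 1, 0, 1, 3, 3, 2, 0, 0, 2, 1, 2, 3, 1, 0, 3, 3
Total = 3 + 3 + 1 + 1 + 0 + 0 + 2 + 1 + 1 + 0 + 1 + 3 + 3 + 2 + 0 + 0 + 2 + 1 + 2 + 3 + 1 + 0 + 3 + 3 = 36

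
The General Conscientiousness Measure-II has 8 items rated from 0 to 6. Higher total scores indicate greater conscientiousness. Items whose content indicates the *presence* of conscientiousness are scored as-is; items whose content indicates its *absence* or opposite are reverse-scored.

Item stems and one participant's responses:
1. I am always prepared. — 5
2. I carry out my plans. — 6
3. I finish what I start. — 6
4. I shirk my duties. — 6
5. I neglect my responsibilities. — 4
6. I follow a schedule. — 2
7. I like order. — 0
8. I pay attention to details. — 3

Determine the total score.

24

Items 4, 5 describe the absence/opposite of conscientiousness → reverse-score.
reverse-coded value = 6 − response.
  item 1: 5
  item 2: 6
  item 3: 6
  item 4: 6 − 6 = 0
  item 5: 6 − 4 = 2
  item 6: 2
  item 7: 0
  item 8: 3
Total = 5 + 6 + 6 + 0 + 2 + 2 + 0 + 3 = 24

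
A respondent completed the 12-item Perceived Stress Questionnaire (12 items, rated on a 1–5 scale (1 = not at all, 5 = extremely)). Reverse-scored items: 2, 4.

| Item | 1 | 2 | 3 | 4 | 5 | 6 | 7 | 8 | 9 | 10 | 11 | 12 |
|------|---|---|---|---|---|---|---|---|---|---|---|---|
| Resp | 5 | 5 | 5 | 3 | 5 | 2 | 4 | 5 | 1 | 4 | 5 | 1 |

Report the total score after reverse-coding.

Reverse-scored items use 6 − raw:
  item 2: 6 − 5 = 1
  item 4: 6 − 3 = 3
After reverse-coding: 5, 1, 5, 3, 5, 2, 4, 5, 1, 4, 5, 1
Total = 5 + 1 + 5 + 3 + 5 + 2 + 4 + 5 + 1 + 4 + 5 + 1 = 41

41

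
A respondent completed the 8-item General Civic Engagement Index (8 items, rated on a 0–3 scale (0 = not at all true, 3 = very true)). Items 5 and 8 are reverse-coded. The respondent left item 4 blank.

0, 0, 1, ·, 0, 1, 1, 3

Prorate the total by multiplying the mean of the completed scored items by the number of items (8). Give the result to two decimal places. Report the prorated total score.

6.86

Reverse-coded (reversed = (0+3) − raw = 3 − raw):
  item 5: 3 − 0 = 3
  item 8: 3 − 3 = 0
Completed scored items (7 of 8): 0, 0, 1, 3, 1, 1, 0; sum = 6.
Person mean = 6 / 7 ≈ 0.8571
Prorated total = (6 / 7) × 8 = 6.86 (to 2 dp)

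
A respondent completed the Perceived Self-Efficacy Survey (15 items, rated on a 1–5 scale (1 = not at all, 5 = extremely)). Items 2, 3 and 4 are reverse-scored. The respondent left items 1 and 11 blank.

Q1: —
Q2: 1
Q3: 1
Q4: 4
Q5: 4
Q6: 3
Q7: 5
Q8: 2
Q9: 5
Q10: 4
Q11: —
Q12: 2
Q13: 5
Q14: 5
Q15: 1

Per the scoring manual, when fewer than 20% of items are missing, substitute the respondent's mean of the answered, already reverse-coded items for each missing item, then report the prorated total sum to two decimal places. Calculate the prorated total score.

Reverse-coded (reversed = (1+5) − raw = 6 − raw):
  item 2: 6 − 1 = 5
  item 3: 6 − 1 = 5
  item 4: 6 − 4 = 2
Completed scored items (13 of 15): 5, 5, 2, 4, 3, 5, 2, 5, 4, 2, 5, 5, 1; sum = 48.
Person mean = 48 / 13 ≈ 3.6923
Prorated total = (48 / 13) × 15 = 55.38 (to 2 dp)

55.38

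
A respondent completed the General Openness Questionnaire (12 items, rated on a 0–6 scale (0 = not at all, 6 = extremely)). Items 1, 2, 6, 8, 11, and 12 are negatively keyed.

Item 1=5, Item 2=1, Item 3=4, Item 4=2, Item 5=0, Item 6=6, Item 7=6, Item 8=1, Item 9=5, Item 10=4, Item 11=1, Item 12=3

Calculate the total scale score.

40

Apply reverse scoring (on a 0–6 scale, reversed = 6 − raw):
  item 1: 6 − 5 = 1
  item 2: 6 − 1 = 5
  item 6: 6 − 6 = 0
  item 8: 6 − 1 = 5
  item 11: 6 − 1 = 5
  item 12: 6 − 3 = 3
Scored items: 1, 5, 4, 2, 0, 0, 6, 5, 5, 4, 5, 3
Total = 1 + 5 + 4 + 2 + 0 + 0 + 6 + 5 + 5 + 4 + 5 + 3 = 40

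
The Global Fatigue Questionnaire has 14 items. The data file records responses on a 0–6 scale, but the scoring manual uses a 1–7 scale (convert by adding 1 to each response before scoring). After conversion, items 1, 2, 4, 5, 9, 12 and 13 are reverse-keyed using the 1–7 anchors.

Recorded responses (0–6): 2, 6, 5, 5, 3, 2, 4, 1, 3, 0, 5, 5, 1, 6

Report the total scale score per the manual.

54

Convert to 1–7: 3, 7, 6, 6, 4, 3, 5, 2, 4, 1, 6, 6, 2, 7
Reverse-coded (reversed = (1+7) − raw = 8 − raw):
  item 1: 8 − 3 = 5
  item 2: 8 − 7 = 1
  item 4: 8 − 6 = 2
  item 5: 8 − 4 = 4
  item 9: 8 − 4 = 4
  item 12: 8 − 6 = 2
  item 13: 8 − 2 = 6
Scored: 5, 1, 6, 2, 4, 3, 5, 2, 4, 1, 6, 2, 6, 7
Total = 54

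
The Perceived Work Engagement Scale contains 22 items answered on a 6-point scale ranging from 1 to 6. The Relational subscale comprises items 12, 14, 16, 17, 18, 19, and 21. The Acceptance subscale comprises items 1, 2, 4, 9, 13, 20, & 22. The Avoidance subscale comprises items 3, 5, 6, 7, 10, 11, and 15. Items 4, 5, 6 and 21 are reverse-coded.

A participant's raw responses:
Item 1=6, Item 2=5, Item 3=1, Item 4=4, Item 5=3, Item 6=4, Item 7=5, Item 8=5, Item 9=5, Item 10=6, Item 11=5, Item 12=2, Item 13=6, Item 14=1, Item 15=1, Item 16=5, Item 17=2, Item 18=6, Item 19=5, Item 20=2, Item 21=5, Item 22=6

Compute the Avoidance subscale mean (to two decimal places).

3.57

Avoidance items: 3, 5, 6, 7, 10, 11, 15.
Of these, items 5 and 6 are reverse-coded; on a 1–6 scale, reversed = 7 − raw.
  item 3: 1
  item 5: 7 − 3 = 4
  item 6: 7 − 4 = 3
  item 7: 5
  item 10: 6
  item 11: 5
  item 15: 1
Sum = 1 + 4 + 3 + 5 + 6 + 5 + 1 = 25
Mean = 25 / 7 = 3.57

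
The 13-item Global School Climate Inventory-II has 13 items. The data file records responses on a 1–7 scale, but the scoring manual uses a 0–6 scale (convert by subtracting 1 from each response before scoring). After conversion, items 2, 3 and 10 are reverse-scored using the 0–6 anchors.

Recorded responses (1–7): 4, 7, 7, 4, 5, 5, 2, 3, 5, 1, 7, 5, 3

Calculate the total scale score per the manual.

Convert to 0–6: 3, 6, 6, 3, 4, 4, 1, 2, 4, 0, 6, 4, 2
Reverse-coded (reversed = (0+6) − raw = 6 − raw):
  item 2: 6 − 6 = 0
  item 3: 6 − 6 = 0
  item 10: 6 − 0 = 6
Scored: 3, 0, 0, 3, 4, 4, 1, 2, 4, 6, 6, 4, 2
Total = 39

39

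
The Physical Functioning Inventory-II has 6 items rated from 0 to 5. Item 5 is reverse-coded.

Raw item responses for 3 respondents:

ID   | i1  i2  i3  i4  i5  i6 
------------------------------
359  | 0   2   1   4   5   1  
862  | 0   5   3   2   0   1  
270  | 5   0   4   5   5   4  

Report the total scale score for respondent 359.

Respondent 359 raw: 0, 2, 1, 4, 5, 1.
Reverse-coded (on a 0–5 scale, reversed = 5 − raw):
  item 1: 0
  item 2: 2
  item 3: 1
  item 4: 4
  item 5: 5 − 5 = 0
  item 6: 1
Sum = 0 + 2 + 1 + 4 + 0 + 1 = 8

8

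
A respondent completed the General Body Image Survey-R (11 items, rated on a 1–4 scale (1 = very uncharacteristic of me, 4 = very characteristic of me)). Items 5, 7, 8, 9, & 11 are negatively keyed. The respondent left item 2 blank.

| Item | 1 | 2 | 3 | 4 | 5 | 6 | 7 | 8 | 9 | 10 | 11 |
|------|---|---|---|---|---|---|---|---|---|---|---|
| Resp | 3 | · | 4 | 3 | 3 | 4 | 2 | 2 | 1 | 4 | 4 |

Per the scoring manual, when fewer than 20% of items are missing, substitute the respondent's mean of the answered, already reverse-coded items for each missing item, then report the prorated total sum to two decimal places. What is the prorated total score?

34.10

Reverse-coded (reverse-coded value = 5 − response):
  item 5: 5 − 3 = 2
  item 7: 5 − 2 = 3
  item 8: 5 − 2 = 3
  item 9: 5 − 1 = 4
  item 11: 5 − 4 = 1
Completed scored items (10 of 11): 3, 4, 3, 2, 4, 3, 3, 4, 4, 1; sum = 31.
Person mean = 31 / 10 ≈ 3.1000
Prorated total = (31 / 10) × 11 = 34.10 (to 2 dp)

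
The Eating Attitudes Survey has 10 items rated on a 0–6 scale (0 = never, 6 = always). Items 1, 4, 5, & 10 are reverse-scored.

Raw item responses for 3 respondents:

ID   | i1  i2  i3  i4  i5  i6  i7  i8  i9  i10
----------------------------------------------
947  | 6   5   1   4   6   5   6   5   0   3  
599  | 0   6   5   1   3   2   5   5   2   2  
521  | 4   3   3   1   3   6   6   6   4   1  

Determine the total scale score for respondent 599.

Respondent 599 raw: 0, 6, 5, 1, 3, 2, 5, 5, 2, 2.
Reverse-coded (on a 0–6 scale, reversed = 6 − raw):
  item 1: 6 − 0 = 6
  item 2: 6
  item 3: 5
  item 4: 6 − 1 = 5
  item 5: 6 − 3 = 3
  item 6: 2
  item 7: 5
  item 8: 5
  item 9: 2
  item 10: 6 − 2 = 4
Sum = 6 + 6 + 5 + 5 + 3 + 2 + 5 + 5 + 2 + 4 = 43

43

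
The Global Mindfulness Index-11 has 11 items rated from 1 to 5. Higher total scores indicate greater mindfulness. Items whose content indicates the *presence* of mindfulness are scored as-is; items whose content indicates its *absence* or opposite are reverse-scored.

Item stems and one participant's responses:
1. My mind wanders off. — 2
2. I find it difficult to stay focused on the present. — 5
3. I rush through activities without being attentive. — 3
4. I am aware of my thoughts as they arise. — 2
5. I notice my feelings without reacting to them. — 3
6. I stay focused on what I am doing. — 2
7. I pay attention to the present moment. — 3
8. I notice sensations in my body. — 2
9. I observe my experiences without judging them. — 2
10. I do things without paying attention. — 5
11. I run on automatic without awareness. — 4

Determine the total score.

25

Items 1, 2, 3, 10, 11 describe the absence/opposite of mindfulness → reverse-score.
reversed = (1+5) − raw = 6 − raw.
  item 1: 6 − 2 = 4
  item 2: 6 − 5 = 1
  item 3: 6 − 3 = 3
  item 4: 2
  item 5: 3
  item 6: 2
  item 7: 3
  item 8: 2
  item 9: 2
  item 10: 6 − 5 = 1
  item 11: 6 − 4 = 2
Total = 4 + 1 + 3 + 2 + 3 + 2 + 3 + 2 + 2 + 1 + 2 = 25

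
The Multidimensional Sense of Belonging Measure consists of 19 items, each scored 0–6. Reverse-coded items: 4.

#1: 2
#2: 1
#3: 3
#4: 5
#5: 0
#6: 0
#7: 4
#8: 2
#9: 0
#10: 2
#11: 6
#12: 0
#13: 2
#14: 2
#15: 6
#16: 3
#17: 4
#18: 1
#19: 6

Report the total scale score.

45

Reverse-coded items (reverse-coded value = 6 − response):
  item 4: 6 − 5 = 1
Scored items: 2, 1, 3, 1, 0, 0, 4, 2, 0, 2, 6, 0, 2, 2, 6, 3, 4, 1, 6
Total = 2 + 1 + 3 + 1 + 0 + 0 + 4 + 2 + 0 + 2 + 6 + 0 + 2 + 2 + 6 + 3 + 4 + 1 + 6 = 45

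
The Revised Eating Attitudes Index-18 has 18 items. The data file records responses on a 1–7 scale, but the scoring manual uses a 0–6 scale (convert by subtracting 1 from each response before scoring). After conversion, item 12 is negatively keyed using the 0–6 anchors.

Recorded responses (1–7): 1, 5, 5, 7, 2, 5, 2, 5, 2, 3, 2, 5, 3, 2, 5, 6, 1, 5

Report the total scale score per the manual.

Convert to 0–6: 0, 4, 4, 6, 1, 4, 1, 4, 1, 2, 1, 4, 2, 1, 4, 5, 0, 4
Reverse-coded (on a 0–6 scale, reversed = 6 − raw):
  item 12: 6 − 4 = 2
Scored: 0, 4, 4, 6, 1, 4, 1, 4, 1, 2, 1, 2, 2, 1, 4, 5, 0, 4
Total = 46

46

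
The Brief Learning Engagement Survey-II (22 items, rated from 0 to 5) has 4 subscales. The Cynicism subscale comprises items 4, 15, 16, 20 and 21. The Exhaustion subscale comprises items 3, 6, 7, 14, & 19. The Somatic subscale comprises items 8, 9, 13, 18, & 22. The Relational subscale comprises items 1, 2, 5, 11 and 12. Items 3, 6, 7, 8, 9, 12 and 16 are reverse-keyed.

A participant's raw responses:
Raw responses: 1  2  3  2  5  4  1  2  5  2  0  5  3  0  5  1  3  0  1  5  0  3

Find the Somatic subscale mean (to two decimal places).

Somatic items: 8, 9, 13, 18, 22.
Of these, items 8 & 9 are reverse-keyed; reverse-coded value = 5 − response.
  item 8: 5 − 2 = 3
  item 9: 5 − 5 = 0
  item 13: 3
  item 18: 0
  item 22: 3
Sum = 3 + 0 + 3 + 0 + 3 = 9
Mean = 9 / 5 = 1.80

1.80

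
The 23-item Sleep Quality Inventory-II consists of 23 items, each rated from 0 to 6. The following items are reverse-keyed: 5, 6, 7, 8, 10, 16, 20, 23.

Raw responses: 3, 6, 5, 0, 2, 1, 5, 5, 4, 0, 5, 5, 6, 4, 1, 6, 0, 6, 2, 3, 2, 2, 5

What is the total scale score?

Reverse-keyed items use 6 − raw:
  item 5: 6 − 2 = 4
  item 6: 6 − 1 = 5
  item 7: 6 − 5 = 1
  item 8: 6 − 5 = 1
  item 10: 6 − 0 = 6
  item 16: 6 − 6 = 0
  item 20: 6 − 3 = 3
  item 23: 6 − 5 = 1
Scored items: 3, 6, 5, 0, 4, 5, 1, 1, 4, 6, 5, 5, 6, 4, 1, 0, 0, 6, 2, 3, 2, 2, 1
Total = 3 + 6 + 5 + 0 + 4 + 5 + 1 + 1 + 4 + 6 + 5 + 5 + 6 + 4 + 1 + 0 + 0 + 6 + 2 + 3 + 2 + 2 + 1 = 72

72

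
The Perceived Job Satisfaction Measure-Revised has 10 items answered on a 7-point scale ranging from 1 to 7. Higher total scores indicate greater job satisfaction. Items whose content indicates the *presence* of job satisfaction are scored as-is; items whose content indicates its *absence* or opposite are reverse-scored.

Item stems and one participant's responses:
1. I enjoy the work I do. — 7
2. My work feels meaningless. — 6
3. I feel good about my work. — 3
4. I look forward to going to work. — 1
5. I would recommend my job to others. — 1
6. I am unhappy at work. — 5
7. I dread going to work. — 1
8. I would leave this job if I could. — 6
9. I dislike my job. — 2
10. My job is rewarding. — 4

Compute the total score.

36

Items 2, 6, 7, 8, 9 describe the absence/opposite of job satisfaction → reverse-score.
on a 1–7 scale, reversed = 8 − raw.
  item 1: 7
  item 2: 8 − 6 = 2
  item 3: 3
  item 4: 1
  item 5: 1
  item 6: 8 − 5 = 3
  item 7: 8 − 1 = 7
  item 8: 8 − 6 = 2
  item 9: 8 − 2 = 6
  item 10: 4
Total = 7 + 2 + 3 + 1 + 1 + 3 + 7 + 2 + 6 + 4 = 36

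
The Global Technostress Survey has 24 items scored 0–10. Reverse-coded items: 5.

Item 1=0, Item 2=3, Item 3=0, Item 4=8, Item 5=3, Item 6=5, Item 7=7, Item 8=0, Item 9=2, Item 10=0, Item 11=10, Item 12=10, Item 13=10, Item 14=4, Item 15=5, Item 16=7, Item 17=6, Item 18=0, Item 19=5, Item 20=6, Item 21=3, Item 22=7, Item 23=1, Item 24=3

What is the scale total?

Reverse-coded items use 10 − raw:
  item 5: 10 − 3 = 7
Scored items: 0, 3, 0, 8, 7, 5, 7, 0, 2, 0, 10, 10, 10, 4, 5, 7, 6, 0, 5, 6, 3, 7, 1, 3
Total = 0 + 3 + 0 + 8 + 7 + 5 + 7 + 0 + 2 + 0 + 10 + 10 + 10 + 4 + 5 + 7 + 6 + 0 + 5 + 6 + 3 + 7 + 1 + 3 = 109

109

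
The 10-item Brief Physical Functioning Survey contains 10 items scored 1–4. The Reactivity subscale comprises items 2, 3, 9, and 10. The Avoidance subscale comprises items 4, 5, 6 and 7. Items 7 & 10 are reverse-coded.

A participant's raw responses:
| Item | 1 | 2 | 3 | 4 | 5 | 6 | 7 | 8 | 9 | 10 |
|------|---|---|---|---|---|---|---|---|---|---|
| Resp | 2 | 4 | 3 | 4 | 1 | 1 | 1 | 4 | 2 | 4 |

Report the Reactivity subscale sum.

Reactivity items: 2, 3, 9, 10.
Of these, item 10 is reverse-coded; reversed = (1+4) − raw = 5 − raw.
  item 2: 4
  item 3: 3
  item 9: 2
  item 10: 5 − 4 = 1
Sum = 4 + 3 + 2 + 1 = 10

10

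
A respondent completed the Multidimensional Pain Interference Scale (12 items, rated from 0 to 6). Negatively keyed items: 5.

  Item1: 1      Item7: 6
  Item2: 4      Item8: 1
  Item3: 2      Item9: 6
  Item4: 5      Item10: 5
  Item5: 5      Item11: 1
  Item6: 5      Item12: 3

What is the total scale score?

40

Reversing item 5 with 6 − raw:
Total = 1 + 4 + 2 + 5 + (6−5) + 5 + 6 + 1 + 6 + 5 + 1 + 3
      = 1 + 4 + 2 + 5 + 1 + 5 + 6 + 1 + 6 + 5 + 1 + 3 = 40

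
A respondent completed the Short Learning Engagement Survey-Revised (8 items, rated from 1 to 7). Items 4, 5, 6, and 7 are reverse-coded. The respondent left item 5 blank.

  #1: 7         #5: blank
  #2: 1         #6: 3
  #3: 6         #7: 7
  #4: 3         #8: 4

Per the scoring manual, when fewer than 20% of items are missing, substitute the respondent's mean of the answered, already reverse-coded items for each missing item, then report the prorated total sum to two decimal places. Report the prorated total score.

Reverse-coded (reverse-coded value = 8 − response):
  item 4: 8 − 3 = 5
  item 6: 8 − 3 = 5
  item 7: 8 − 7 = 1
Completed scored items (7 of 8): 7, 1, 6, 5, 5, 1, 4; sum = 29.
Person mean = 29 / 7 ≈ 4.1429
Prorated total = (29 / 7) × 8 = 33.14 (to 2 dp)

33.14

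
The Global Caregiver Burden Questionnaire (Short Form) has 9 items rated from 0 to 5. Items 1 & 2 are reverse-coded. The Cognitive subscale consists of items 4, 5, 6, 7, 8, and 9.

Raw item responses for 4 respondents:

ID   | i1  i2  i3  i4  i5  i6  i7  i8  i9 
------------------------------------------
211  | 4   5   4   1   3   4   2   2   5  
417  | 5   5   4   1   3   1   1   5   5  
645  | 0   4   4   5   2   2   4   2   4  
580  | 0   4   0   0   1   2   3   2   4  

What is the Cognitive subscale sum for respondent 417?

Respondent 417 raw: 5, 5, 4, 1, 3, 1, 1, 5, 5.
Cognitive items: 4, 5, 6, 7, 8, 9.
Reverse-coded (reversed = (0+5) − raw = 5 − raw):
  item 4: 1
  item 5: 3
  item 6: 1
  item 7: 1
  item 8: 5
  item 9: 5
Sum = 1 + 3 + 1 + 1 + 5 + 5 = 16

16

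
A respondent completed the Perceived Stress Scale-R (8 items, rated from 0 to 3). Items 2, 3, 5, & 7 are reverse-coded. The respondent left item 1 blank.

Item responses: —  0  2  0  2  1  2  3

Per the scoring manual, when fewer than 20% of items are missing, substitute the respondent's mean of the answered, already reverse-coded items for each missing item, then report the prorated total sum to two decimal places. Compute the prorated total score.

11.43

Reverse-coded (reversed = (0+3) − raw = 3 − raw):
  item 2: 3 − 0 = 3
  item 3: 3 − 2 = 1
  item 5: 3 − 2 = 1
  item 7: 3 − 2 = 1
Completed scored items (7 of 8): 3, 1, 0, 1, 1, 1, 3; sum = 10.
Person mean = 10 / 7 ≈ 1.4286
Prorated total = (10 / 7) × 8 = 11.43 (to 2 dp)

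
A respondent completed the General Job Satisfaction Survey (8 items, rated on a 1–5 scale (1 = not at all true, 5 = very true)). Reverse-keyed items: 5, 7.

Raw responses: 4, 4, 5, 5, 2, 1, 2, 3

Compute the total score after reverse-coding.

Raw sum = 26. Reverse-keyed items: 5, 7; their raw sum = 4.
Each reversal replaces raw with 6 − raw, changing the total by 6 − 2·raw per item.
Total = 26 + 2·6 − 2·4 = 26 + 12 − 8 = 30

30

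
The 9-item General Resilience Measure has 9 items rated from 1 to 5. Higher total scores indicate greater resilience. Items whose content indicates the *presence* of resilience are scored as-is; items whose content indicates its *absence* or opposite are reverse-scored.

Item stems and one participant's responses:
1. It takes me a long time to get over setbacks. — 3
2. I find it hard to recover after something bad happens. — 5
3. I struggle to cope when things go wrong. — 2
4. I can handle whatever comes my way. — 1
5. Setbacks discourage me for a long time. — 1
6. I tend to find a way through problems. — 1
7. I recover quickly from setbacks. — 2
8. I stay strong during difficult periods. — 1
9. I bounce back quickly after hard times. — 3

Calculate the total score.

Items 1, 2, 3, 5 describe the absence/opposite of resilience → reverse-score.
on a 1–5 scale, reversed = 6 − raw.
  item 1: 6 − 3 = 3
  item 2: 6 − 5 = 1
  item 3: 6 − 2 = 4
  item 4: 1
  item 5: 6 − 1 = 5
  item 6: 1
  item 7: 2
  item 8: 1
  item 9: 3
Total = 3 + 1 + 4 + 1 + 5 + 1 + 2 + 1 + 3 = 21

21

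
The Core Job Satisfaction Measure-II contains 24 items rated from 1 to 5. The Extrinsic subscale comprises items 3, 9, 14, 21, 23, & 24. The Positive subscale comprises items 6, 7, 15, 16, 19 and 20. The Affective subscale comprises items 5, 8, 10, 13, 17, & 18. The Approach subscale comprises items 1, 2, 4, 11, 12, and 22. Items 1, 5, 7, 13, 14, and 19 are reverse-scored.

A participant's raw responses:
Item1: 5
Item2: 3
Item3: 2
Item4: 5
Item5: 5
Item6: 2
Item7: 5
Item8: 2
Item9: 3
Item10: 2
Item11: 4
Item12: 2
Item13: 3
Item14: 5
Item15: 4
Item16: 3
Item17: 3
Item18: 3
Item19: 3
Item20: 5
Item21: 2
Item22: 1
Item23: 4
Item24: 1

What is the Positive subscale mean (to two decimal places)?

3.00

Positive items: 6, 7, 15, 16, 19, 20.
Of these, items 7 & 19 are reverse-scored; reverse-coded value = 6 − response.
  item 6: 2
  item 7: 6 − 5 = 1
  item 15: 4
  item 16: 3
  item 19: 6 − 3 = 3
  item 20: 5
Sum = 2 + 1 + 4 + 3 + 3 + 5 = 18
Mean = 18 / 6 = 3.00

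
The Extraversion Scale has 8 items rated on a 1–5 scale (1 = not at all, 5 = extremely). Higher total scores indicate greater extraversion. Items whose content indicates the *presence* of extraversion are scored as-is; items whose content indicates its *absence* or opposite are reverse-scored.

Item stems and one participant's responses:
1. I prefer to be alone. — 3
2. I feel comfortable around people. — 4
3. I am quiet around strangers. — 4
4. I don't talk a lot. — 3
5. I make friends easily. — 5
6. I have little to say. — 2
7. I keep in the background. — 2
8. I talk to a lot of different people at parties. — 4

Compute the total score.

29

Items 1, 3, 4, 6, 7 describe the absence/opposite of extraversion → reverse-score.
on a 1–5 scale, reversed = 6 − raw.
  item 1: 6 − 3 = 3
  item 2: 4
  item 3: 6 − 4 = 2
  item 4: 6 − 3 = 3
  item 5: 5
  item 6: 6 − 2 = 4
  item 7: 6 − 2 = 4
  item 8: 4
Total = 3 + 4 + 2 + 3 + 5 + 4 + 4 + 4 = 29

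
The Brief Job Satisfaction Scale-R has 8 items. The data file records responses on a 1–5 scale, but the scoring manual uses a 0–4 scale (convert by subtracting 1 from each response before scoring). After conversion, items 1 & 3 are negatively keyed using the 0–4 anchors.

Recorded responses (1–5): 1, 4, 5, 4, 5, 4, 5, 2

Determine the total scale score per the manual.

22

Convert to 0–4: 0, 3, 4, 3, 4, 3, 4, 1
Reverse-coded (reverse-coded value = 4 − response):
  item 1: 4 − 0 = 4
  item 3: 4 − 4 = 0
Scored: 4, 3, 0, 3, 4, 3, 4, 1
Total = 22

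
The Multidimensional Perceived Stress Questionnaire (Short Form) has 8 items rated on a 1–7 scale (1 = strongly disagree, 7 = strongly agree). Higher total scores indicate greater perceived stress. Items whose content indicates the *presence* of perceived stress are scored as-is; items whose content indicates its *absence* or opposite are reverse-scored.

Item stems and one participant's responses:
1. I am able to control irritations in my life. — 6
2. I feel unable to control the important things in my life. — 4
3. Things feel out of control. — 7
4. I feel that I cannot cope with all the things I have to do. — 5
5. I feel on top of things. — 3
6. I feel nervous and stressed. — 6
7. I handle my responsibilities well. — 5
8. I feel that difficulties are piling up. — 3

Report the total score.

Items 1, 5, 7 describe the absence/opposite of perceived stress → reverse-score.
reversed = (1+7) − raw = 8 − raw.
  item 1: 8 − 6 = 2
  item 2: 4
  item 3: 7
  item 4: 5
  item 5: 8 − 3 = 5
  item 6: 6
  item 7: 8 − 5 = 3
  item 8: 3
Total = 2 + 4 + 7 + 5 + 5 + 6 + 3 + 3 = 35

35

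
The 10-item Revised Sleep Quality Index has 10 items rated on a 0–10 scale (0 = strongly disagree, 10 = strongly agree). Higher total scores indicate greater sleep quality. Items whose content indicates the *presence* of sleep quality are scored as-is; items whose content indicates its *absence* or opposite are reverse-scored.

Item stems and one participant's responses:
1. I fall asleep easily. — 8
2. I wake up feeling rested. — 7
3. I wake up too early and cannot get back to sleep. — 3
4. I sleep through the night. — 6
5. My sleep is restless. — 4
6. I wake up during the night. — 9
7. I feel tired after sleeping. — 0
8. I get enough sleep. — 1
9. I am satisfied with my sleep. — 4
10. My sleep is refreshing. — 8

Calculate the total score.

58

Items 3, 5, 6, 7 describe the absence/opposite of sleep quality → reverse-score.
reverse-coded value = 10 − response.
  item 1: 8
  item 2: 7
  item 3: 10 − 3 = 7
  item 4: 6
  item 5: 10 − 4 = 6
  item 6: 10 − 9 = 1
  item 7: 10 − 0 = 10
  item 8: 1
  item 9: 4
  item 10: 8
Total = 8 + 7 + 7 + 6 + 6 + 1 + 10 + 1 + 4 + 8 = 58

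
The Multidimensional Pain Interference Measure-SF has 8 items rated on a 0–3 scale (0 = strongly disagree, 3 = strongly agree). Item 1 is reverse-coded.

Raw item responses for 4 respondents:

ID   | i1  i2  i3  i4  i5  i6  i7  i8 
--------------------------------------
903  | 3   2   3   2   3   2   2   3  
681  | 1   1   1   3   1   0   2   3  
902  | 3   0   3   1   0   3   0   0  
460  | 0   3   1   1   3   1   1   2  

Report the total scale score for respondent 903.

17

Respondent 903 raw: 3, 2, 3, 2, 3, 2, 2, 3.
Reverse-coded (on a 0–3 scale, reversed = 3 − raw):
  item 1: 3 − 3 = 0
  item 2: 2
  item 3: 3
  item 4: 2
  item 5: 3
  item 6: 2
  item 7: 2
  item 8: 3
Sum = 0 + 2 + 3 + 2 + 3 + 2 + 2 + 3 = 17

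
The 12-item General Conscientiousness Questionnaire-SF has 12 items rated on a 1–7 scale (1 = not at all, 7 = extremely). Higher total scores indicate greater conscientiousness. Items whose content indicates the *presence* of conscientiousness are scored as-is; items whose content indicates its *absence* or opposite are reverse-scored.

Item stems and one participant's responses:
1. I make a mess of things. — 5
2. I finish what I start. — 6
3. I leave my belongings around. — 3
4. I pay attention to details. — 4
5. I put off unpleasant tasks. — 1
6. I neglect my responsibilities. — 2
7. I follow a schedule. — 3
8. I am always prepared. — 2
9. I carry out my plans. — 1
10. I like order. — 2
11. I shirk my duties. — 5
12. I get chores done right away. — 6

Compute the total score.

48

Items 1, 3, 5, 6, 11 describe the absence/opposite of conscientiousness → reverse-score.
on a 1–7 scale, reversed = 8 − raw.
  item 1: 8 − 5 = 3
  item 2: 6
  item 3: 8 − 3 = 5
  item 4: 4
  item 5: 8 − 1 = 7
  item 6: 8 − 2 = 6
  item 7: 3
  item 8: 2
  item 9: 1
  item 10: 2
  item 11: 8 − 5 = 3
  item 12: 6
Total = 3 + 6 + 5 + 4 + 7 + 6 + 3 + 2 + 1 + 2 + 3 + 6 = 48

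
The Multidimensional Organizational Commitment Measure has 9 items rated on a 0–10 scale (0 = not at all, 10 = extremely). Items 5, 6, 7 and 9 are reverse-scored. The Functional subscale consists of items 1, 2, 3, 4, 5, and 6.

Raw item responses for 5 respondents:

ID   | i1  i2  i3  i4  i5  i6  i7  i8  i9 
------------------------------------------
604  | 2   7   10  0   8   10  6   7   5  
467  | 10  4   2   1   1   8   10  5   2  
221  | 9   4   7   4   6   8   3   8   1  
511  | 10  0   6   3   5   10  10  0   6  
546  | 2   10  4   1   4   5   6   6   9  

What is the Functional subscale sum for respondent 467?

Respondent 467 raw: 10, 4, 2, 1, 1, 8, 10, 5, 2.
Functional items: 1, 2, 3, 4, 5, 6.
Reverse-coded (reversed = (0+10) − raw = 10 − raw):
  item 1: 10
  item 2: 4
  item 3: 2
  item 4: 1
  item 5: 10 − 1 = 9
  item 6: 10 − 8 = 2
Sum = 10 + 4 + 2 + 1 + 9 + 2 = 28

28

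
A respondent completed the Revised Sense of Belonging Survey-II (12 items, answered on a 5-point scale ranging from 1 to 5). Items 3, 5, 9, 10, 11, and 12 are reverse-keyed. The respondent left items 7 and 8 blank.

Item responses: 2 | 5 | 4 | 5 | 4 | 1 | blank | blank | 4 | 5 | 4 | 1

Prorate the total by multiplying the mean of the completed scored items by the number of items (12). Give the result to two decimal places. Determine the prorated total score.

Reverse-coded (on a 1–5 scale, reversed = 6 − raw):
  item 3: 6 − 4 = 2
  item 5: 6 − 4 = 2
  item 9: 6 − 4 = 2
  item 10: 6 − 5 = 1
  item 11: 6 − 4 = 2
  item 12: 6 − 1 = 5
Completed scored items (10 of 12): 2, 5, 2, 5, 2, 1, 2, 1, 2, 5; sum = 27.
Person mean = 27 / 10 ≈ 2.7000
Prorated total = (27 / 10) × 12 = 32.40 (to 2 dp)

32.40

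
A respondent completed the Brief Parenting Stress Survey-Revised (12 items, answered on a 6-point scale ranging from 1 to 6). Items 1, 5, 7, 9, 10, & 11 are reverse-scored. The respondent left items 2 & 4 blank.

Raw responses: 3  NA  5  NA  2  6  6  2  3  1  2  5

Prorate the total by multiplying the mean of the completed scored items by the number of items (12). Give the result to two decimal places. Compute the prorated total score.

Reverse-coded (reverse-coded value = 7 − response):
  item 1: 7 − 3 = 4
  item 5: 7 − 2 = 5
  item 7: 7 − 6 = 1
  item 9: 7 − 3 = 4
  item 10: 7 − 1 = 6
  item 11: 7 − 2 = 5
Completed scored items (10 of 12): 4, 5, 5, 6, 1, 2, 4, 6, 5, 5; sum = 43.
Person mean = 43 / 10 ≈ 4.3000
Prorated total = (43 / 10) × 12 = 51.60 (to 2 dp)

51.60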